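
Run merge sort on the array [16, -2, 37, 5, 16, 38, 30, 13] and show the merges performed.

Divide and conquer:
  Merge [16] + [-2] -> [-2, 16]
  Merge [37] + [5] -> [5, 37]
  Merge [-2, 16] + [5, 37] -> [-2, 5, 16, 37]
  Merge [16] + [38] -> [16, 38]
  Merge [30] + [13] -> [13, 30]
  Merge [16, 38] + [13, 30] -> [13, 16, 30, 38]
  Merge [-2, 5, 16, 37] + [13, 16, 30, 38] -> [-2, 5, 13, 16, 16, 30, 37, 38]


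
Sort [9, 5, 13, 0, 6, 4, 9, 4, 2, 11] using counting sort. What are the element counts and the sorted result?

Count array: [1, 0, 1, 0, 2, 1, 1, 0, 0, 2, 0, 1, 0, 1]
(count[i] = number of elements equal to i)
Cumulative count: [1, 1, 2, 2, 4, 5, 6, 6, 6, 8, 8, 9, 9, 10]
Sorted: [0, 2, 4, 4, 5, 6, 9, 9, 11, 13]


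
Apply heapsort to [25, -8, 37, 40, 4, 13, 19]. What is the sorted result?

Build heap: [40, 25, 37, -8, 4, 13, 19]
Extract 40: [37, 25, 19, -8, 4, 13, 40]
Extract 37: [25, 13, 19, -8, 4, 37, 40]
Extract 25: [19, 13, 4, -8, 25, 37, 40]
Extract 19: [13, -8, 4, 19, 25, 37, 40]
Extract 13: [4, -8, 13, 19, 25, 37, 40]
Extract 4: [-8, 4, 13, 19, 25, 37, 40]


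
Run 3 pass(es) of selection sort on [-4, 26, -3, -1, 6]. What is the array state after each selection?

Pass 1: Select minimum -4 at index 0, swap -> [-4, 26, -3, -1, 6]
Pass 2: Select minimum -3 at index 2, swap -> [-4, -3, 26, -1, 6]
Pass 3: Select minimum -1 at index 3, swap -> [-4, -3, -1, 26, 6]


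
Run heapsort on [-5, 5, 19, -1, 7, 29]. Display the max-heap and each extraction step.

Build heap: [29, 7, 19, -1, 5, -5]
Extract 29: [19, 7, -5, -1, 5, 29]
Extract 19: [7, 5, -5, -1, 19, 29]
Extract 7: [5, -1, -5, 7, 19, 29]
Extract 5: [-1, -5, 5, 7, 19, 29]
Extract -1: [-5, -1, 5, 7, 19, 29]


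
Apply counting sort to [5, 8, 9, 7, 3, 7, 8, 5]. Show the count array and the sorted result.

Count array: [0, 0, 0, 1, 0, 2, 0, 2, 2, 1]
(count[i] = number of elements equal to i)
Cumulative count: [0, 0, 0, 1, 1, 3, 3, 5, 7, 8]
Sorted: [3, 5, 5, 7, 7, 8, 8, 9]


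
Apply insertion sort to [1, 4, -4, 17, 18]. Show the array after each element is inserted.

First element 1 is already 'sorted'
Insert 4: shifted 0 elements -> [1, 4, -4, 17, 18]
Insert -4: shifted 2 elements -> [-4, 1, 4, 17, 18]
Insert 17: shifted 0 elements -> [-4, 1, 4, 17, 18]
Insert 18: shifted 0 elements -> [-4, 1, 4, 17, 18]


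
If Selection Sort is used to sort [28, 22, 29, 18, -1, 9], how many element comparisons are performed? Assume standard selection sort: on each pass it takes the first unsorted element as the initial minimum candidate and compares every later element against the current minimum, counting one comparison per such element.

Pass 1: scan indices 1..5 for the minimum = 5 comparison(s); min is -1, place at index 0 -> [-1, 22, 29, 18, 28, 9]
Pass 2: scan indices 2..5 for the minimum = 4 comparison(s); min is 9, place at index 1 -> [-1, 9, 29, 18, 28, 22]
Pass 3: scan indices 3..5 for the minimum = 3 comparison(s); min is 18, place at index 2 -> [-1, 9, 18, 29, 28, 22]
Pass 4: scan indices 4..5 for the minimum = 2 comparison(s); min is 22, place at index 3 -> [-1, 9, 18, 22, 28, 29]
Pass 5: scan indices 5..5 for the minimum = 1 comparison(s); min is 28, place at index 4 -> [-1, 9, 18, 22, 28, 29]
Selection sort always scans the whole unsorted suffix, so the count is (n-1) + (n-2) + ... + 1 = n(n-1)/2 = 6*5/2 = 15 regardless of the input order.
Total comparisons: 5 + 4 + 3 + 2 + 1 = 15


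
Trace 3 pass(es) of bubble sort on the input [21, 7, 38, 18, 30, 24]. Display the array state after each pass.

After pass 1: [7, 21, 18, 30, 24, 38] (4 swaps)
After pass 2: [7, 18, 21, 24, 30, 38] (2 swaps)
After pass 3: [7, 18, 21, 24, 30, 38] (0 swaps)
Total swaps: 6


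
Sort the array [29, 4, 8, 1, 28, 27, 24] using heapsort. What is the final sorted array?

Build heap: [29, 28, 27, 1, 4, 8, 24]
Extract 29: [28, 24, 27, 1, 4, 8, 29]
Extract 28: [27, 24, 8, 1, 4, 28, 29]
Extract 27: [24, 4, 8, 1, 27, 28, 29]
Extract 24: [8, 4, 1, 24, 27, 28, 29]
Extract 8: [4, 1, 8, 24, 27, 28, 29]
Extract 4: [1, 4, 8, 24, 27, 28, 29]


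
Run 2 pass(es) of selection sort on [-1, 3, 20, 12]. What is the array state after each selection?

Pass 1: Select minimum -1 at index 0, swap -> [-1, 3, 20, 12]
Pass 2: Select minimum 3 at index 1, swap -> [-1, 3, 20, 12]


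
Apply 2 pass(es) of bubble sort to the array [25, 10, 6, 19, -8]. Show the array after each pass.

After pass 1: [10, 6, 19, -8, 25] (4 swaps)
After pass 2: [6, 10, -8, 19, 25] (2 swaps)
Total swaps: 6


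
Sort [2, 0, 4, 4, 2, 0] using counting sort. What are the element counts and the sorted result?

Count array: [2, 0, 2, 0, 2]
(count[i] = number of elements equal to i)
Cumulative count: [2, 2, 4, 4, 6]
Sorted: [0, 0, 2, 2, 4, 4]


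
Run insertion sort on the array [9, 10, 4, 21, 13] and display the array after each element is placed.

First element 9 is already 'sorted'
Insert 10: shifted 0 elements -> [9, 10, 4, 21, 13]
Insert 4: shifted 2 elements -> [4, 9, 10, 21, 13]
Insert 21: shifted 0 elements -> [4, 9, 10, 21, 13]
Insert 13: shifted 1 elements -> [4, 9, 10, 13, 21]


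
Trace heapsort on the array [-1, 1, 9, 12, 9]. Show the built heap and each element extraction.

Build heap: [12, 9, 9, 1, -1]
Extract 12: [9, 1, 9, -1, 12]
Extract 9: [9, 1, -1, 9, 12]
Extract 9: [1, -1, 9, 9, 12]
Extract 1: [-1, 1, 9, 9, 12]


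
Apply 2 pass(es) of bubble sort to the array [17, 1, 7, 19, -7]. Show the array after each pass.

After pass 1: [1, 7, 17, -7, 19] (3 swaps)
After pass 2: [1, 7, -7, 17, 19] (1 swaps)
Total swaps: 4


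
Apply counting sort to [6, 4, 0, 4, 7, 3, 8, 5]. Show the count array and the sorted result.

Count array: [1, 0, 0, 1, 2, 1, 1, 1, 1]
(count[i] = number of elements equal to i)
Cumulative count: [1, 1, 1, 2, 4, 5, 6, 7, 8]
Sorted: [0, 3, 4, 4, 5, 6, 7, 8]


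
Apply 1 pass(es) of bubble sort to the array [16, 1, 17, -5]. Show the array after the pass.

After pass 1: [1, 16, -5, 17] (2 swaps)
Total swaps: 2


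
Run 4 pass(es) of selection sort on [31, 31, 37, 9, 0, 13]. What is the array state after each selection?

Pass 1: Select minimum 0 at index 4, swap -> [0, 31, 37, 9, 31, 13]
Pass 2: Select minimum 9 at index 3, swap -> [0, 9, 37, 31, 31, 13]
Pass 3: Select minimum 13 at index 5, swap -> [0, 9, 13, 31, 31, 37]
Pass 4: Select minimum 31 at index 3, swap -> [0, 9, 13, 31, 31, 37]


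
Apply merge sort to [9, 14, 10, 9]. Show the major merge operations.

Divide and conquer:
  Merge [9] + [14] -> [9, 14]
  Merge [10] + [9] -> [9, 10]
  Merge [9, 14] + [9, 10] -> [9, 9, 10, 14]


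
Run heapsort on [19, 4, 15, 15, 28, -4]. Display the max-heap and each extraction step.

Build heap: [28, 19, 15, 15, 4, -4]
Extract 28: [19, 15, 15, -4, 4, 28]
Extract 19: [15, 4, 15, -4, 19, 28]
Extract 15: [15, 4, -4, 15, 19, 28]
Extract 15: [4, -4, 15, 15, 19, 28]
Extract 4: [-4, 4, 15, 15, 19, 28]


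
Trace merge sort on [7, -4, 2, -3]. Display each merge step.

Divide and conquer:
  Merge [7] + [-4] -> [-4, 7]
  Merge [2] + [-3] -> [-3, 2]
  Merge [-4, 7] + [-3, 2] -> [-4, -3, 2, 7]


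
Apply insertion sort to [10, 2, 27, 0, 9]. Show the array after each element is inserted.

First element 10 is already 'sorted'
Insert 2: shifted 1 elements -> [2, 10, 27, 0, 9]
Insert 27: shifted 0 elements -> [2, 10, 27, 0, 9]
Insert 0: shifted 3 elements -> [0, 2, 10, 27, 9]
Insert 9: shifted 2 elements -> [0, 2, 9, 10, 27]


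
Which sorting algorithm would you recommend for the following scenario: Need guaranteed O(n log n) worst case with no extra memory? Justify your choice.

Best choice: Heapsort
Reason: Heapsort is O(n log n) worst case and sorts in-place; quicksort can degrade to O(n^2)


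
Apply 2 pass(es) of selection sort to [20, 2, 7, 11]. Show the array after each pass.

Pass 1: Select minimum 2 at index 1, swap -> [2, 20, 7, 11]
Pass 2: Select minimum 7 at index 2, swap -> [2, 7, 20, 11]


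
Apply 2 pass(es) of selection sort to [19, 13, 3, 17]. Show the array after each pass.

Pass 1: Select minimum 3 at index 2, swap -> [3, 13, 19, 17]
Pass 2: Select minimum 13 at index 1, swap -> [3, 13, 19, 17]


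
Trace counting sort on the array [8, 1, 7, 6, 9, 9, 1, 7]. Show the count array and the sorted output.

Count array: [0, 2, 0, 0, 0, 0, 1, 2, 1, 2]
(count[i] = number of elements equal to i)
Cumulative count: [0, 2, 2, 2, 2, 2, 3, 5, 6, 8]
Sorted: [1, 1, 6, 7, 7, 8, 9, 9]


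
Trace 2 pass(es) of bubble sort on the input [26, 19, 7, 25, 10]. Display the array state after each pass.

After pass 1: [19, 7, 25, 10, 26] (4 swaps)
After pass 2: [7, 19, 10, 25, 26] (2 swaps)
Total swaps: 6


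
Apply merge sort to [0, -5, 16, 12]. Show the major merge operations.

Divide and conquer:
  Merge [0] + [-5] -> [-5, 0]
  Merge [16] + [12] -> [12, 16]
  Merge [-5, 0] + [12, 16] -> [-5, 0, 12, 16]


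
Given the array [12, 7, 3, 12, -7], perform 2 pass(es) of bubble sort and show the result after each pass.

After pass 1: [7, 3, 12, -7, 12] (3 swaps)
After pass 2: [3, 7, -7, 12, 12] (2 swaps)
Total swaps: 5


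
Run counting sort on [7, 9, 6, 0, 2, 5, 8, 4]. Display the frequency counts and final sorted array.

Count array: [1, 0, 1, 0, 1, 1, 1, 1, 1, 1]
(count[i] = number of elements equal to i)
Cumulative count: [1, 1, 2, 2, 3, 4, 5, 6, 7, 8]
Sorted: [0, 2, 4, 5, 6, 7, 8, 9]


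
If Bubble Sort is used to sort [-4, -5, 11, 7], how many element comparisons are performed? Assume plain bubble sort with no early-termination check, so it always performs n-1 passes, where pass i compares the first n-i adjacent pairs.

Pass 1: compare adjacent pairs (0,1)..(2,3) = 3 comparison(s), 2 swap(s) -> [-5, -4, 7, 11]
Pass 2: compare adjacent pairs (0,1)..(1,2) = 2 comparison(s), 0 swap(s) -> [-5, -4, 7, 11]
Pass 3: compare adjacent pairs (0,1)..(0,1) = 1 comparison(s), 0 swap(s) -> [-5, -4, 7, 11]
Total comparisons: 3 + 2 + 1 = 6


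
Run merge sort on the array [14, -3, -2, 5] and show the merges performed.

Divide and conquer:
  Merge [14] + [-3] -> [-3, 14]
  Merge [-2] + [5] -> [-2, 5]
  Merge [-3, 14] + [-2, 5] -> [-3, -2, 5, 14]


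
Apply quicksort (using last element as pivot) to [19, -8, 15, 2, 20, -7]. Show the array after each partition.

Partition 1: pivot=-7 at index 1 -> [-8, -7, 15, 2, 20, 19]
Partition 2: pivot=19 at index 4 -> [-8, -7, 15, 2, 19, 20]
Partition 3: pivot=2 at index 2 -> [-8, -7, 2, 15, 19, 20]


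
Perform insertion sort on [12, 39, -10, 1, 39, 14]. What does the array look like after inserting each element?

First element 12 is already 'sorted'
Insert 39: shifted 0 elements -> [12, 39, -10, 1, 39, 14]
Insert -10: shifted 2 elements -> [-10, 12, 39, 1, 39, 14]
Insert 1: shifted 2 elements -> [-10, 1, 12, 39, 39, 14]
Insert 39: shifted 0 elements -> [-10, 1, 12, 39, 39, 14]
Insert 14: shifted 2 elements -> [-10, 1, 12, 14, 39, 39]


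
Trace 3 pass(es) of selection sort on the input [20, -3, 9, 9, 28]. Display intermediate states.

Pass 1: Select minimum -3 at index 1, swap -> [-3, 20, 9, 9, 28]
Pass 2: Select minimum 9 at index 2, swap -> [-3, 9, 20, 9, 28]
Pass 3: Select minimum 9 at index 3, swap -> [-3, 9, 9, 20, 28]


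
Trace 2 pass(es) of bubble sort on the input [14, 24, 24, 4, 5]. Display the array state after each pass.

After pass 1: [14, 24, 4, 5, 24] (2 swaps)
After pass 2: [14, 4, 5, 24, 24] (2 swaps)
Total swaps: 4


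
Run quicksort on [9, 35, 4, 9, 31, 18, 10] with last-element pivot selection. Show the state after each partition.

Partition 1: pivot=10 at index 3 -> [9, 4, 9, 10, 31, 18, 35]
Partition 2: pivot=9 at index 2 -> [9, 4, 9, 10, 31, 18, 35]
Partition 3: pivot=4 at index 0 -> [4, 9, 9, 10, 31, 18, 35]
Partition 4: pivot=35 at index 6 -> [4, 9, 9, 10, 31, 18, 35]
Partition 5: pivot=18 at index 4 -> [4, 9, 9, 10, 18, 31, 35]


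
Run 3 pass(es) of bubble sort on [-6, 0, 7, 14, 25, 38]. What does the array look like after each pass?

After pass 1: [-6, 0, 7, 14, 25, 38] (0 swaps)
After pass 2: [-6, 0, 7, 14, 25, 38] (0 swaps)
After pass 3: [-6, 0, 7, 14, 25, 38] (0 swaps)
Total swaps: 0


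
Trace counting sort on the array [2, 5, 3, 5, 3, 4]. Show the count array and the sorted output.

Count array: [0, 0, 1, 2, 1, 2]
(count[i] = number of elements equal to i)
Cumulative count: [0, 0, 1, 3, 4, 6]
Sorted: [2, 3, 3, 4, 5, 5]


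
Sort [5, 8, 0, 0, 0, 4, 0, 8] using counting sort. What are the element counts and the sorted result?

Count array: [4, 0, 0, 0, 1, 1, 0, 0, 2]
(count[i] = number of elements equal to i)
Cumulative count: [4, 4, 4, 4, 5, 6, 6, 6, 8]
Sorted: [0, 0, 0, 0, 4, 5, 8, 8]


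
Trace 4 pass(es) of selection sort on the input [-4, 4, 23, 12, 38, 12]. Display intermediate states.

Pass 1: Select minimum -4 at index 0, swap -> [-4, 4, 23, 12, 38, 12]
Pass 2: Select minimum 4 at index 1, swap -> [-4, 4, 23, 12, 38, 12]
Pass 3: Select minimum 12 at index 3, swap -> [-4, 4, 12, 23, 38, 12]
Pass 4: Select minimum 12 at index 5, swap -> [-4, 4, 12, 12, 38, 23]


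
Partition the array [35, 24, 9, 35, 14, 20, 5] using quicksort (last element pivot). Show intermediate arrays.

Partition 1: pivot=5 at index 0 -> [5, 24, 9, 35, 14, 20, 35]
Partition 2: pivot=35 at index 6 -> [5, 24, 9, 35, 14, 20, 35]
Partition 3: pivot=20 at index 3 -> [5, 9, 14, 20, 24, 35, 35]
Partition 4: pivot=14 at index 2 -> [5, 9, 14, 20, 24, 35, 35]
Partition 5: pivot=35 at index 5 -> [5, 9, 14, 20, 24, 35, 35]


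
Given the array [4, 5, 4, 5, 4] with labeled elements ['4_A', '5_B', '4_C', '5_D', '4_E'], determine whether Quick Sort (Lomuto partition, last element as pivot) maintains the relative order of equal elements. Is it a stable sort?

Trace Quick Sort on the labeled array (the key is the number; the letter only tracks identity):
  Partition indices 0..4 around pivot 4_E -> [4_A, 4_C, 4_E, 5_D, 5_B]
  Partition indices 0..1 around pivot 4_C -> [4_A, 4_C, 4_E, 5_D, 5_B]
  Partition indices 3..4 around pivot 5_B -> [4_A, 4_C, 4_E, 5_D, 5_B]
Final order: [4_A, 4_C, 4_E, 5_D, 5_B]
Equal keys:
  value 4: originally 4_A, 4_C, 4_E; after sorting 4_A, 4_C, 4_E -> order preserved
  value 5: originally 5_B, 5_D; after sorting 5_D, 5_B -> order changed
Equal keys were reordered, so Quick Sort is not stable: partition swaps elements across long distances and can reorder equal keys. (One such input is enough; an unstable sort may happen to preserve order on other inputs, but it gives no guarantee.)
Answer: Not stable


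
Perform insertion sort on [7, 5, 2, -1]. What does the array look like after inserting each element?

First element 7 is already 'sorted'
Insert 5: shifted 1 elements -> [5, 7, 2, -1]
Insert 2: shifted 2 elements -> [2, 5, 7, -1]
Insert -1: shifted 3 elements -> [-1, 2, 5, 7]


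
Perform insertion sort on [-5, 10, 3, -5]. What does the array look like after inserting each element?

First element -5 is already 'sorted'
Insert 10: shifted 0 elements -> [-5, 10, 3, -5]
Insert 3: shifted 1 elements -> [-5, 3, 10, -5]
Insert -5: shifted 2 elements -> [-5, -5, 3, 10]


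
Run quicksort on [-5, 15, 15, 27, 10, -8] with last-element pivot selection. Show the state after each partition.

Partition 1: pivot=-8 at index 0 -> [-8, 15, 15, 27, 10, -5]
Partition 2: pivot=-5 at index 1 -> [-8, -5, 15, 27, 10, 15]
Partition 3: pivot=15 at index 4 -> [-8, -5, 15, 10, 15, 27]
Partition 4: pivot=10 at index 2 -> [-8, -5, 10, 15, 15, 27]


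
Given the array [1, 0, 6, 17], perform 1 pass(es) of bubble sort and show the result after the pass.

After pass 1: [0, 1, 6, 17] (1 swaps)
Total swaps: 1


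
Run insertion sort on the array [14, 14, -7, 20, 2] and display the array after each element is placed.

First element 14 is already 'sorted'
Insert 14: shifted 0 elements -> [14, 14, -7, 20, 2]
Insert -7: shifted 2 elements -> [-7, 14, 14, 20, 2]
Insert 20: shifted 0 elements -> [-7, 14, 14, 20, 2]
Insert 2: shifted 3 elements -> [-7, 2, 14, 14, 20]


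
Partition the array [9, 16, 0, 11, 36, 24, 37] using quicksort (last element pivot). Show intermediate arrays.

Partition 1: pivot=37 at index 6 -> [9, 16, 0, 11, 36, 24, 37]
Partition 2: pivot=24 at index 4 -> [9, 16, 0, 11, 24, 36, 37]
Partition 3: pivot=11 at index 2 -> [9, 0, 11, 16, 24, 36, 37]
Partition 4: pivot=0 at index 0 -> [0, 9, 11, 16, 24, 36, 37]


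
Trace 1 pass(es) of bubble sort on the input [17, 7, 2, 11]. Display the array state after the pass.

After pass 1: [7, 2, 11, 17] (3 swaps)
Total swaps: 3


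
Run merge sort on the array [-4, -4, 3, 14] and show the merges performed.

Divide and conquer:
  Merge [-4] + [-4] -> [-4, -4]
  Merge [3] + [14] -> [3, 14]
  Merge [-4, -4] + [3, 14] -> [-4, -4, 3, 14]


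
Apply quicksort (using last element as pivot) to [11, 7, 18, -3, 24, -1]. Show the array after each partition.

Partition 1: pivot=-1 at index 1 -> [-3, -1, 18, 11, 24, 7]
Partition 2: pivot=7 at index 2 -> [-3, -1, 7, 11, 24, 18]
Partition 3: pivot=18 at index 4 -> [-3, -1, 7, 11, 18, 24]


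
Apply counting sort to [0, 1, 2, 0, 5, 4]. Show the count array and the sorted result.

Count array: [2, 1, 1, 0, 1, 1]
(count[i] = number of elements equal to i)
Cumulative count: [2, 3, 4, 4, 5, 6]
Sorted: [0, 0, 1, 2, 4, 5]


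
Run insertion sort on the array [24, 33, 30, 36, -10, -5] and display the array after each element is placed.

First element 24 is already 'sorted'
Insert 33: shifted 0 elements -> [24, 33, 30, 36, -10, -5]
Insert 30: shifted 1 elements -> [24, 30, 33, 36, -10, -5]
Insert 36: shifted 0 elements -> [24, 30, 33, 36, -10, -5]
Insert -10: shifted 4 elements -> [-10, 24, 30, 33, 36, -5]
Insert -5: shifted 4 elements -> [-10, -5, 24, 30, 33, 36]


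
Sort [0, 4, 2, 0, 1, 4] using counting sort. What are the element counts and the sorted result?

Count array: [2, 1, 1, 0, 2]
(count[i] = number of elements equal to i)
Cumulative count: [2, 3, 4, 4, 6]
Sorted: [0, 0, 1, 2, 4, 4]


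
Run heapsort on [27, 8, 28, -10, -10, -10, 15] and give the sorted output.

Build heap: [28, 8, 27, -10, -10, -10, 15]
Extract 28: [27, 8, 15, -10, -10, -10, 28]
Extract 27: [15, 8, -10, -10, -10, 27, 28]
Extract 15: [8, -10, -10, -10, 15, 27, 28]
Extract 8: [-10, -10, -10, 8, 15, 27, 28]
Extract -10: [-10, -10, -10, 8, 15, 27, 28]
Extract -10: [-10, -10, -10, 8, 15, 27, 28]


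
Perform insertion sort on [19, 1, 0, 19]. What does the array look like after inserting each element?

First element 19 is already 'sorted'
Insert 1: shifted 1 elements -> [1, 19, 0, 19]
Insert 0: shifted 2 elements -> [0, 1, 19, 19]
Insert 19: shifted 0 elements -> [0, 1, 19, 19]


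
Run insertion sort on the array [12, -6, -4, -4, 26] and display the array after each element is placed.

First element 12 is already 'sorted'
Insert -6: shifted 1 elements -> [-6, 12, -4, -4, 26]
Insert -4: shifted 1 elements -> [-6, -4, 12, -4, 26]
Insert -4: shifted 1 elements -> [-6, -4, -4, 12, 26]
Insert 26: shifted 0 elements -> [-6, -4, -4, 12, 26]


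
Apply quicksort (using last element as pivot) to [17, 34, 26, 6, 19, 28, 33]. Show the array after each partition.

Partition 1: pivot=33 at index 5 -> [17, 26, 6, 19, 28, 33, 34]
Partition 2: pivot=28 at index 4 -> [17, 26, 6, 19, 28, 33, 34]
Partition 3: pivot=19 at index 2 -> [17, 6, 19, 26, 28, 33, 34]
Partition 4: pivot=6 at index 0 -> [6, 17, 19, 26, 28, 33, 34]


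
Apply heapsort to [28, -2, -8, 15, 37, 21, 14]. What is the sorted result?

Build heap: [37, 28, 21, 15, -2, -8, 14]
Extract 37: [28, 15, 21, 14, -2, -8, 37]
Extract 28: [21, 15, -8, 14, -2, 28, 37]
Extract 21: [15, 14, -8, -2, 21, 28, 37]
Extract 15: [14, -2, -8, 15, 21, 28, 37]
Extract 14: [-2, -8, 14, 15, 21, 28, 37]
Extract -2: [-8, -2, 14, 15, 21, 28, 37]


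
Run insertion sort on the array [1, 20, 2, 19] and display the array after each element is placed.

First element 1 is already 'sorted'
Insert 20: shifted 0 elements -> [1, 20, 2, 19]
Insert 2: shifted 1 elements -> [1, 2, 20, 19]
Insert 19: shifted 1 elements -> [1, 2, 19, 20]


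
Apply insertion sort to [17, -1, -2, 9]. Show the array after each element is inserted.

First element 17 is already 'sorted'
Insert -1: shifted 1 elements -> [-1, 17, -2, 9]
Insert -2: shifted 2 elements -> [-2, -1, 17, 9]
Insert 9: shifted 1 elements -> [-2, -1, 9, 17]


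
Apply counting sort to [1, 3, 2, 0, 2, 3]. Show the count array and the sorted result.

Count array: [1, 1, 2, 2]
(count[i] = number of elements equal to i)
Cumulative count: [1, 2, 4, 6]
Sorted: [0, 1, 2, 2, 3, 3]


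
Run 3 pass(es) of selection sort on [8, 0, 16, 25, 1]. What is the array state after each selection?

Pass 1: Select minimum 0 at index 1, swap -> [0, 8, 16, 25, 1]
Pass 2: Select minimum 1 at index 4, swap -> [0, 1, 16, 25, 8]
Pass 3: Select minimum 8 at index 4, swap -> [0, 1, 8, 25, 16]


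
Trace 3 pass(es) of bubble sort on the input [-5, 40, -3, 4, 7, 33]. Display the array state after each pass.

After pass 1: [-5, -3, 4, 7, 33, 40] (4 swaps)
After pass 2: [-5, -3, 4, 7, 33, 40] (0 swaps)
After pass 3: [-5, -3, 4, 7, 33, 40] (0 swaps)
Total swaps: 4


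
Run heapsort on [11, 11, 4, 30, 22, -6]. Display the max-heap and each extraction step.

Build heap: [30, 22, 4, 11, 11, -6]
Extract 30: [22, 11, 4, -6, 11, 30]
Extract 22: [11, 11, 4, -6, 22, 30]
Extract 11: [11, -6, 4, 11, 22, 30]
Extract 11: [4, -6, 11, 11, 22, 30]
Extract 4: [-6, 4, 11, 11, 22, 30]


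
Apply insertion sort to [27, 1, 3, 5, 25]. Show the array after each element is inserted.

First element 27 is already 'sorted'
Insert 1: shifted 1 elements -> [1, 27, 3, 5, 25]
Insert 3: shifted 1 elements -> [1, 3, 27, 5, 25]
Insert 5: shifted 1 elements -> [1, 3, 5, 27, 25]
Insert 25: shifted 1 elements -> [1, 3, 5, 25, 27]


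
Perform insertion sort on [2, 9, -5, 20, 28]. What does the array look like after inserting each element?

First element 2 is already 'sorted'
Insert 9: shifted 0 elements -> [2, 9, -5, 20, 28]
Insert -5: shifted 2 elements -> [-5, 2, 9, 20, 28]
Insert 20: shifted 0 elements -> [-5, 2, 9, 20, 28]
Insert 28: shifted 0 elements -> [-5, 2, 9, 20, 28]


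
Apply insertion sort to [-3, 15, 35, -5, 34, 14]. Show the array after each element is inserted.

First element -3 is already 'sorted'
Insert 15: shifted 0 elements -> [-3, 15, 35, -5, 34, 14]
Insert 35: shifted 0 elements -> [-3, 15, 35, -5, 34, 14]
Insert -5: shifted 3 elements -> [-5, -3, 15, 35, 34, 14]
Insert 34: shifted 1 elements -> [-5, -3, 15, 34, 35, 14]
Insert 14: shifted 3 elements -> [-5, -3, 14, 15, 34, 35]


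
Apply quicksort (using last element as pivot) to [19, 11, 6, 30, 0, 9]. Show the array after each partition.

Partition 1: pivot=9 at index 2 -> [6, 0, 9, 30, 11, 19]
Partition 2: pivot=0 at index 0 -> [0, 6, 9, 30, 11, 19]
Partition 3: pivot=19 at index 4 -> [0, 6, 9, 11, 19, 30]


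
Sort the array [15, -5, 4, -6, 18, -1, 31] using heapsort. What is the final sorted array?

Build heap: [31, 18, 15, -6, -5, -1, 4]
Extract 31: [18, 4, 15, -6, -5, -1, 31]
Extract 18: [15, 4, -1, -6, -5, 18, 31]
Extract 15: [4, -5, -1, -6, 15, 18, 31]
Extract 4: [-1, -5, -6, 4, 15, 18, 31]
Extract -1: [-5, -6, -1, 4, 15, 18, 31]
Extract -5: [-6, -5, -1, 4, 15, 18, 31]


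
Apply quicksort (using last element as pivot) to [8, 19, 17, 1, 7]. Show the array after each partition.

Partition 1: pivot=7 at index 1 -> [1, 7, 17, 8, 19]
Partition 2: pivot=19 at index 4 -> [1, 7, 17, 8, 19]
Partition 3: pivot=8 at index 2 -> [1, 7, 8, 17, 19]


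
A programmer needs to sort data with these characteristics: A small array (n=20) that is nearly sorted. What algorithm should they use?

Best choice: Insertion sort
Reason: Insertion sort is O(n) for nearly sorted arrays and has low overhead


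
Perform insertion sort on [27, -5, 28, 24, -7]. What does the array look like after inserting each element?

First element 27 is already 'sorted'
Insert -5: shifted 1 elements -> [-5, 27, 28, 24, -7]
Insert 28: shifted 0 elements -> [-5, 27, 28, 24, -7]
Insert 24: shifted 2 elements -> [-5, 24, 27, 28, -7]
Insert -7: shifted 4 elements -> [-7, -5, 24, 27, 28]


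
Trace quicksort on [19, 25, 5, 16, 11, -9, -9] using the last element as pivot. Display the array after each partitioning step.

Partition 1: pivot=-9 at index 1 -> [-9, -9, 5, 16, 11, 19, 25]
Partition 2: pivot=25 at index 6 -> [-9, -9, 5, 16, 11, 19, 25]
Partition 3: pivot=19 at index 5 -> [-9, -9, 5, 16, 11, 19, 25]
Partition 4: pivot=11 at index 3 -> [-9, -9, 5, 11, 16, 19, 25]


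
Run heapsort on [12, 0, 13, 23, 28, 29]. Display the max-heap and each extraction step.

Build heap: [29, 28, 13, 23, 0, 12]
Extract 29: [28, 23, 13, 12, 0, 29]
Extract 28: [23, 12, 13, 0, 28, 29]
Extract 23: [13, 12, 0, 23, 28, 29]
Extract 13: [12, 0, 13, 23, 28, 29]
Extract 12: [0, 12, 13, 23, 28, 29]


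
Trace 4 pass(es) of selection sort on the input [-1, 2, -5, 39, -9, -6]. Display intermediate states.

Pass 1: Select minimum -9 at index 4, swap -> [-9, 2, -5, 39, -1, -6]
Pass 2: Select minimum -6 at index 5, swap -> [-9, -6, -5, 39, -1, 2]
Pass 3: Select minimum -5 at index 2, swap -> [-9, -6, -5, 39, -1, 2]
Pass 4: Select minimum -1 at index 4, swap -> [-9, -6, -5, -1, 39, 2]


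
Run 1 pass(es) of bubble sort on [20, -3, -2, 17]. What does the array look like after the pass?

After pass 1: [-3, -2, 17, 20] (3 swaps)
Total swaps: 3


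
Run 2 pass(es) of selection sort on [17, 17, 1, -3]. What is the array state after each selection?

Pass 1: Select minimum -3 at index 3, swap -> [-3, 17, 1, 17]
Pass 2: Select minimum 1 at index 2, swap -> [-3, 1, 17, 17]


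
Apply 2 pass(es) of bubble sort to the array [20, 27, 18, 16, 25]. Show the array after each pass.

After pass 1: [20, 18, 16, 25, 27] (3 swaps)
After pass 2: [18, 16, 20, 25, 27] (2 swaps)
Total swaps: 5


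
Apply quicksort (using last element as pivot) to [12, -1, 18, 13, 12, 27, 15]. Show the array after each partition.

Partition 1: pivot=15 at index 4 -> [12, -1, 13, 12, 15, 27, 18]
Partition 2: pivot=12 at index 2 -> [12, -1, 12, 13, 15, 27, 18]
Partition 3: pivot=-1 at index 0 -> [-1, 12, 12, 13, 15, 27, 18]
Partition 4: pivot=18 at index 5 -> [-1, 12, 12, 13, 15, 18, 27]


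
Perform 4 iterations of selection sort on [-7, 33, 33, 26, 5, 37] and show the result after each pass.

Pass 1: Select minimum -7 at index 0, swap -> [-7, 33, 33, 26, 5, 37]
Pass 2: Select minimum 5 at index 4, swap -> [-7, 5, 33, 26, 33, 37]
Pass 3: Select minimum 26 at index 3, swap -> [-7, 5, 26, 33, 33, 37]
Pass 4: Select minimum 33 at index 3, swap -> [-7, 5, 26, 33, 33, 37]


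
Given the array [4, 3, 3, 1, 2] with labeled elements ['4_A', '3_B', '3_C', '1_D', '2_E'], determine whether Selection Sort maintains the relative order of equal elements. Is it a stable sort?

Trace Selection Sort on the labeled array (the key is the number; the letter only tracks identity):
  Pass 1: minimum of unsorted part is 1_D at index 3; swap it with 4_A at index 0 -> [1_D, 3_B, 3_C, 4_A, 2_E]
  Pass 2: minimum of unsorted part is 2_E at index 4; swap it with 3_B at index 1 -> [1_D, 2_E, 3_C, 4_A, 3_B]
  Pass 3: minimum 3_C is already at index 2; no swap -> [1_D, 2_E, 3_C, 4_A, 3_B]
  Pass 4: minimum of unsorted part is 3_B at index 4; swap it with 4_A at index 3 -> [1_D, 2_E, 3_C, 3_B, 4_A]
Final order: [1_D, 2_E, 3_C, 3_B, 4_A]
Equal keys:
  value 3: originally 3_B, 3_C; after sorting 3_C, 3_B -> order changed
Equal keys were reordered, so Selection Sort is not stable: the long-range swap that moves the minimum into place can carry an element past an equal key. (One such input is enough; an unstable sort may happen to preserve order on other inputs, but it gives no guarantee.)
Answer: Not stable


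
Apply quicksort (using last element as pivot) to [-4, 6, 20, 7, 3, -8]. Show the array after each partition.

Partition 1: pivot=-8 at index 0 -> [-8, 6, 20, 7, 3, -4]
Partition 2: pivot=-4 at index 1 -> [-8, -4, 20, 7, 3, 6]
Partition 3: pivot=6 at index 3 -> [-8, -4, 3, 6, 20, 7]
Partition 4: pivot=7 at index 4 -> [-8, -4, 3, 6, 7, 20]


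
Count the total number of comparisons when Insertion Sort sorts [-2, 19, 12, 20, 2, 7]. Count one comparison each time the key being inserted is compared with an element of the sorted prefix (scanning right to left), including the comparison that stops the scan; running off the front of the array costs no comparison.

Insert 19: -2 <= 19 (stop) = 1 comparison(s) -> [-2, 19, 12, 20, 2, 7]
Insert 12: 19 > 12 (shift), -2 <= 12 (stop) = 2 comparison(s) -> [-2, 12, 19, 20, 2, 7]
Insert 20: 19 <= 20 (stop) = 1 comparison(s) -> [-2, 12, 19, 20, 2, 7]
Insert 2: 20 > 2 (shift), 19 > 2 (shift), 12 > 2 (shift), -2 <= 2 (stop) = 4 comparison(s) -> [-2, 2, 12, 19, 20, 7]
Insert 7: 20 > 7 (shift), 19 > 7 (shift), 12 > 7 (shift), 2 <= 7 (stop) = 4 comparison(s) -> [-2, 2, 7, 12, 19, 20]
Total comparisons: 1 + 2 + 1 + 4 + 4 = 12


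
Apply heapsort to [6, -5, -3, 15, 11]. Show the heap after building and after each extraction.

Build heap: [15, 11, -3, -5, 6]
Extract 15: [11, 6, -3, -5, 15]
Extract 11: [6, -5, -3, 11, 15]
Extract 6: [-3, -5, 6, 11, 15]
Extract -3: [-5, -3, 6, 11, 15]


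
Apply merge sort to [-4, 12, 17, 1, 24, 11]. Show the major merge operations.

Divide and conquer:
  Merge [12] + [17] -> [12, 17]
  Merge [-4] + [12, 17] -> [-4, 12, 17]
  Merge [24] + [11] -> [11, 24]
  Merge [1] + [11, 24] -> [1, 11, 24]
  Merge [-4, 12, 17] + [1, 11, 24] -> [-4, 1, 11, 12, 17, 24]


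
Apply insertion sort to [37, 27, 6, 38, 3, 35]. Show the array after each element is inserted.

First element 37 is already 'sorted'
Insert 27: shifted 1 elements -> [27, 37, 6, 38, 3, 35]
Insert 6: shifted 2 elements -> [6, 27, 37, 38, 3, 35]
Insert 38: shifted 0 elements -> [6, 27, 37, 38, 3, 35]
Insert 3: shifted 4 elements -> [3, 6, 27, 37, 38, 35]
Insert 35: shifted 2 elements -> [3, 6, 27, 35, 37, 38]


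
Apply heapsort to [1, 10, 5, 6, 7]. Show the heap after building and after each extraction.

Build heap: [10, 7, 5, 6, 1]
Extract 10: [7, 6, 5, 1, 10]
Extract 7: [6, 1, 5, 7, 10]
Extract 6: [5, 1, 6, 7, 10]
Extract 5: [1, 5, 6, 7, 10]


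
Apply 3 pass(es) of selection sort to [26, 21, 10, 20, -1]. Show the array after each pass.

Pass 1: Select minimum -1 at index 4, swap -> [-1, 21, 10, 20, 26]
Pass 2: Select minimum 10 at index 2, swap -> [-1, 10, 21, 20, 26]
Pass 3: Select minimum 20 at index 3, swap -> [-1, 10, 20, 21, 26]


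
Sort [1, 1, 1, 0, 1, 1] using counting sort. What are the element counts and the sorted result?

Count array: [1, 5]
(count[i] = number of elements equal to i)
Cumulative count: [1, 6]
Sorted: [0, 1, 1, 1, 1, 1]


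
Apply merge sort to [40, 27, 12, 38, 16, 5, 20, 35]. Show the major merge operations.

Divide and conquer:
  Merge [40] + [27] -> [27, 40]
  Merge [12] + [38] -> [12, 38]
  Merge [27, 40] + [12, 38] -> [12, 27, 38, 40]
  Merge [16] + [5] -> [5, 16]
  Merge [20] + [35] -> [20, 35]
  Merge [5, 16] + [20, 35] -> [5, 16, 20, 35]
  Merge [12, 27, 38, 40] + [5, 16, 20, 35] -> [5, 12, 16, 20, 27, 35, 38, 40]


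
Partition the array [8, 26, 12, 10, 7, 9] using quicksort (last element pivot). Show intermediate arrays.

Partition 1: pivot=9 at index 2 -> [8, 7, 9, 10, 26, 12]
Partition 2: pivot=7 at index 0 -> [7, 8, 9, 10, 26, 12]
Partition 3: pivot=12 at index 4 -> [7, 8, 9, 10, 12, 26]


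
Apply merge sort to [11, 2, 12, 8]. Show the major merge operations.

Divide and conquer:
  Merge [11] + [2] -> [2, 11]
  Merge [12] + [8] -> [8, 12]
  Merge [2, 11] + [8, 12] -> [2, 8, 11, 12]


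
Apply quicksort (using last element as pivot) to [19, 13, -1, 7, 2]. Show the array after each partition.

Partition 1: pivot=2 at index 1 -> [-1, 2, 19, 7, 13]
Partition 2: pivot=13 at index 3 -> [-1, 2, 7, 13, 19]


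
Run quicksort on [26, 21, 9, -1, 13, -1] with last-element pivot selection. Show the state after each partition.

Partition 1: pivot=-1 at index 1 -> [-1, -1, 9, 26, 13, 21]
Partition 2: pivot=21 at index 4 -> [-1, -1, 9, 13, 21, 26]
Partition 3: pivot=13 at index 3 -> [-1, -1, 9, 13, 21, 26]


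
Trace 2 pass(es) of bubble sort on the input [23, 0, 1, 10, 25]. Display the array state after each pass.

After pass 1: [0, 1, 10, 23, 25] (3 swaps)
After pass 2: [0, 1, 10, 23, 25] (0 swaps)
Total swaps: 3


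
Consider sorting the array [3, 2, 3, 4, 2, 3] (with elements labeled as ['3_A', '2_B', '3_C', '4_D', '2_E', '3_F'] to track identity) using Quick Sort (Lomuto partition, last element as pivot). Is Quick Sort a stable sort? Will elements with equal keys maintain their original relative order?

Trace Quick Sort on the labeled array (the key is the number; the letter only tracks identity):
  Partition indices 0..5 around pivot 3_F -> [3_A, 2_B, 3_C, 2_E, 3_F, 4_D]
  Partition indices 0..3 around pivot 2_E -> [2_B, 2_E, 3_C, 3_A, 3_F, 4_D]
  Partition indices 2..3 around pivot 3_A -> [2_B, 2_E, 3_C, 3_A, 3_F, 4_D]
Final order: [2_B, 2_E, 3_C, 3_A, 3_F, 4_D]
Equal keys:
  value 2: originally 2_B, 2_E; after sorting 2_B, 2_E -> order preserved
  value 3: originally 3_A, 3_C, 3_F; after sorting 3_C, 3_A, 3_F -> order changed
Equal keys were reordered, so Quick Sort is not stable: partition swaps elements across long distances and can reorder equal keys. (One such input is enough; an unstable sort may happen to preserve order on other inputs, but it gives no guarantee.)
Answer: Not stable


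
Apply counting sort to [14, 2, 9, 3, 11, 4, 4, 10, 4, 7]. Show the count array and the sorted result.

Count array: [0, 0, 1, 1, 3, 0, 0, 1, 0, 1, 1, 1, 0, 0, 1]
(count[i] = number of elements equal to i)
Cumulative count: [0, 0, 1, 2, 5, 5, 5, 6, 6, 7, 8, 9, 9, 9, 10]
Sorted: [2, 3, 4, 4, 4, 7, 9, 10, 11, 14]


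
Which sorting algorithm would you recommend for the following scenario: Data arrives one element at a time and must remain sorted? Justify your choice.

Best choice: Insertion sort
Reason: Insertion sort naturally handles online/streaming input by inserting each new element into sorted position


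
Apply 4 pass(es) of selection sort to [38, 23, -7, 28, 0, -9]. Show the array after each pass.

Pass 1: Select minimum -9 at index 5, swap -> [-9, 23, -7, 28, 0, 38]
Pass 2: Select minimum -7 at index 2, swap -> [-9, -7, 23, 28, 0, 38]
Pass 3: Select minimum 0 at index 4, swap -> [-9, -7, 0, 28, 23, 38]
Pass 4: Select minimum 23 at index 4, swap -> [-9, -7, 0, 23, 28, 38]


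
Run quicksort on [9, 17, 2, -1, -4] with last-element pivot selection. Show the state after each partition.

Partition 1: pivot=-4 at index 0 -> [-4, 17, 2, -1, 9]
Partition 2: pivot=9 at index 3 -> [-4, 2, -1, 9, 17]
Partition 3: pivot=-1 at index 1 -> [-4, -1, 2, 9, 17]


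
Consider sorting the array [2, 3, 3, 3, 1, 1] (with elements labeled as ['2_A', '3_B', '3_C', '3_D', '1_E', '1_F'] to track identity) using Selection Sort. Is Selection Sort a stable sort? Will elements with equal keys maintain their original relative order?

Trace Selection Sort on the labeled array (the key is the number; the letter only tracks identity):
  Pass 1: minimum of unsorted part is 1_E at index 4; swap it with 2_A at index 0 -> [1_E, 3_B, 3_C, 3_D, 2_A, 1_F]
  Pass 2: minimum of unsorted part is 1_F at index 5; swap it with 3_B at index 1 -> [1_E, 1_F, 3_C, 3_D, 2_A, 3_B]
  Pass 3: minimum of unsorted part is 2_A at index 4; swap it with 3_C at index 2 -> [1_E, 1_F, 2_A, 3_D, 3_C, 3_B]
  Pass 4: minimum 3_D is already at index 3; no swap -> [1_E, 1_F, 2_A, 3_D, 3_C, 3_B]
  Pass 5: minimum 3_C is already at index 4; no swap -> [1_E, 1_F, 2_A, 3_D, 3_C, 3_B]
Final order: [1_E, 1_F, 2_A, 3_D, 3_C, 3_B]
Equal keys:
  value 1: originally 1_E, 1_F; after sorting 1_E, 1_F -> order preserved
  value 3: originally 3_B, 3_C, 3_D; after sorting 3_D, 3_C, 3_B -> order changed
Equal keys were reordered, so Selection Sort is not stable: the long-range swap that moves the minimum into place can carry an element past an equal key. (One such input is enough; an unstable sort may happen to preserve order on other inputs, but it gives no guarantee.)
Answer: Not stable


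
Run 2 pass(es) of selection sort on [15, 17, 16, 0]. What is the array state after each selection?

Pass 1: Select minimum 0 at index 3, swap -> [0, 17, 16, 15]
Pass 2: Select minimum 15 at index 3, swap -> [0, 15, 16, 17]


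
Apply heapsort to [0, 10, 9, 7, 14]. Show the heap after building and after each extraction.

Build heap: [14, 10, 9, 7, 0]
Extract 14: [10, 7, 9, 0, 14]
Extract 10: [9, 7, 0, 10, 14]
Extract 9: [7, 0, 9, 10, 14]
Extract 7: [0, 7, 9, 10, 14]


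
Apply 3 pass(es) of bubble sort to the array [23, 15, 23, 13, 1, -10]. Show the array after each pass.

After pass 1: [15, 23, 13, 1, -10, 23] (4 swaps)
After pass 2: [15, 13, 1, -10, 23, 23] (3 swaps)
After pass 3: [13, 1, -10, 15, 23, 23] (3 swaps)
Total swaps: 10


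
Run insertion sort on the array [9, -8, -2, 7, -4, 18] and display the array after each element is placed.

First element 9 is already 'sorted'
Insert -8: shifted 1 elements -> [-8, 9, -2, 7, -4, 18]
Insert -2: shifted 1 elements -> [-8, -2, 9, 7, -4, 18]
Insert 7: shifted 1 elements -> [-8, -2, 7, 9, -4, 18]
Insert -4: shifted 3 elements -> [-8, -4, -2, 7, 9, 18]
Insert 18: shifted 0 elements -> [-8, -4, -2, 7, 9, 18]


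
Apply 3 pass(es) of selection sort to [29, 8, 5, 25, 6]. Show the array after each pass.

Pass 1: Select minimum 5 at index 2, swap -> [5, 8, 29, 25, 6]
Pass 2: Select minimum 6 at index 4, swap -> [5, 6, 29, 25, 8]
Pass 3: Select minimum 8 at index 4, swap -> [5, 6, 8, 25, 29]


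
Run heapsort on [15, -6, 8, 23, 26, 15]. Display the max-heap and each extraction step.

Build heap: [26, 23, 15, 15, -6, 8]
Extract 26: [23, 15, 15, 8, -6, 26]
Extract 23: [15, 8, 15, -6, 23, 26]
Extract 15: [15, 8, -6, 15, 23, 26]
Extract 15: [8, -6, 15, 15, 23, 26]
Extract 8: [-6, 8, 15, 15, 23, 26]


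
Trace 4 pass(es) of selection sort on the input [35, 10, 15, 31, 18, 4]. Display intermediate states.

Pass 1: Select minimum 4 at index 5, swap -> [4, 10, 15, 31, 18, 35]
Pass 2: Select minimum 10 at index 1, swap -> [4, 10, 15, 31, 18, 35]
Pass 3: Select minimum 15 at index 2, swap -> [4, 10, 15, 31, 18, 35]
Pass 4: Select minimum 18 at index 4, swap -> [4, 10, 15, 18, 31, 35]


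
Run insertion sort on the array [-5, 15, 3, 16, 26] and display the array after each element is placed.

First element -5 is already 'sorted'
Insert 15: shifted 0 elements -> [-5, 15, 3, 16, 26]
Insert 3: shifted 1 elements -> [-5, 3, 15, 16, 26]
Insert 16: shifted 0 elements -> [-5, 3, 15, 16, 26]
Insert 26: shifted 0 elements -> [-5, 3, 15, 16, 26]


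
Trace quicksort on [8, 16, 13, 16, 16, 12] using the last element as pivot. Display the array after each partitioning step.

Partition 1: pivot=12 at index 1 -> [8, 12, 13, 16, 16, 16]
Partition 2: pivot=16 at index 5 -> [8, 12, 13, 16, 16, 16]
Partition 3: pivot=16 at index 4 -> [8, 12, 13, 16, 16, 16]
Partition 4: pivot=16 at index 3 -> [8, 12, 13, 16, 16, 16]


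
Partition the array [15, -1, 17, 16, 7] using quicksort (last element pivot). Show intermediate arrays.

Partition 1: pivot=7 at index 1 -> [-1, 7, 17, 16, 15]
Partition 2: pivot=15 at index 2 -> [-1, 7, 15, 16, 17]
Partition 3: pivot=17 at index 4 -> [-1, 7, 15, 16, 17]


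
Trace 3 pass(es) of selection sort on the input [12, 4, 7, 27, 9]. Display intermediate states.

Pass 1: Select minimum 4 at index 1, swap -> [4, 12, 7, 27, 9]
Pass 2: Select minimum 7 at index 2, swap -> [4, 7, 12, 27, 9]
Pass 3: Select minimum 9 at index 4, swap -> [4, 7, 9, 27, 12]


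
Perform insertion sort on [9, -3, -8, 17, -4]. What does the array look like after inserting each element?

First element 9 is already 'sorted'
Insert -3: shifted 1 elements -> [-3, 9, -8, 17, -4]
Insert -8: shifted 2 elements -> [-8, -3, 9, 17, -4]
Insert 17: shifted 0 elements -> [-8, -3, 9, 17, -4]
Insert -4: shifted 3 elements -> [-8, -4, -3, 9, 17]
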